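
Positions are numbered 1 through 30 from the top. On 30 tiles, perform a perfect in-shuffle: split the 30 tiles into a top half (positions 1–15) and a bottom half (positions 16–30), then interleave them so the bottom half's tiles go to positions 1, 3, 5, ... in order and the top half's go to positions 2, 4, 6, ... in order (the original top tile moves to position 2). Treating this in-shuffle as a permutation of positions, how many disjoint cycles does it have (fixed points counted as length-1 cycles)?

6

Trace each unvisited position around until it returns:
(1 2 4 8 16) (3 6 12 24 17) (5 10 20 9 18) (7 14 28 25 19) (11 22 13 26 21) (15 30 29 27 23)
6 cycles in total.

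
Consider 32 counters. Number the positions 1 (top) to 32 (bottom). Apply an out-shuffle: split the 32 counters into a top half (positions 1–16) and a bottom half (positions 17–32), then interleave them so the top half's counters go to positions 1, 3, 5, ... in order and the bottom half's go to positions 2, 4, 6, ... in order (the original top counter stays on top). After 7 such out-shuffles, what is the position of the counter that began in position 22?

23

Track the counter's position through each out-shuffle:
22 → 12 → 23 → 14 → 27 → 22 → 12 → 23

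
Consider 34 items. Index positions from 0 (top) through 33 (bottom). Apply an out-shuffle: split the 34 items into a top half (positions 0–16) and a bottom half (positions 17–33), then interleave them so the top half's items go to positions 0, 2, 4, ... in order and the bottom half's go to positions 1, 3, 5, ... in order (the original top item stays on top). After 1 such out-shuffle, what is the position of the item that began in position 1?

Track the item's position through each out-shuffle:
1 → 2

2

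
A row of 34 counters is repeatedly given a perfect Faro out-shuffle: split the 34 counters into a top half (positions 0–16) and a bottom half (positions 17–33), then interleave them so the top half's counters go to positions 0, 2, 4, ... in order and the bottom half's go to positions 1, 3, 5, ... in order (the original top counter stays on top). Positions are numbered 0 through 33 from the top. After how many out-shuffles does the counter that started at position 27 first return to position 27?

10

Follow position 27 under repeated out-shuffles:
27 → 21 → 9 → 18 → 3 → 6 → 12 → 24 → 15 → 30 → 27
It first returns after 10 out-shuffles.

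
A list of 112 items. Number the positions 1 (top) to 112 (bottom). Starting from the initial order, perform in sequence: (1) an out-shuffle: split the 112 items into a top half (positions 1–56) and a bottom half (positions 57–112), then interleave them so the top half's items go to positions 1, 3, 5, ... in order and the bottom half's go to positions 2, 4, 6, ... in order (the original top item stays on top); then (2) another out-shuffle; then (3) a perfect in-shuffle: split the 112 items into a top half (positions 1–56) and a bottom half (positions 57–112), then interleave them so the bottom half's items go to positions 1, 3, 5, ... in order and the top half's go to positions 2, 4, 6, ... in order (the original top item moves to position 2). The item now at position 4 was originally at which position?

29

Undo the operations in reverse order, starting from position 4:
  undo op 3 (in-shuffle, from top half): 4 ← 2
  undo op 2 (out-shuffle, from bottom half): 2 ← 57
  undo op 1 (out-shuffle, from top half): 57 ← 29
So the item at position 4 came from original position 29.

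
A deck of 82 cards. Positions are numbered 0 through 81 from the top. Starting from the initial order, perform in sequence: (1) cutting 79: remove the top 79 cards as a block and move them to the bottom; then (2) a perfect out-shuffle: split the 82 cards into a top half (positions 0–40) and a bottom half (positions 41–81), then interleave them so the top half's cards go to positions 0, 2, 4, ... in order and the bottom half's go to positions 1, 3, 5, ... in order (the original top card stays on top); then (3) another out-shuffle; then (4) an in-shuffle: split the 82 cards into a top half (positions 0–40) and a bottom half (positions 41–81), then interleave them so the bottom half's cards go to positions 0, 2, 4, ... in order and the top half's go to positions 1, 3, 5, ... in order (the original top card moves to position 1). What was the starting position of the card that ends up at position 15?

19

Undo the operations in reverse order, starting from position 15:
  undo op 4 (in-shuffle, from top half): 15 ← 7
  undo op 3 (out-shuffle, from bottom half): 7 ← 44
  undo op 2 (out-shuffle, from top half): 44 ← 22
  undo op 1 (cut 79): 22 ← 19
So the card at position 15 came from original position 19.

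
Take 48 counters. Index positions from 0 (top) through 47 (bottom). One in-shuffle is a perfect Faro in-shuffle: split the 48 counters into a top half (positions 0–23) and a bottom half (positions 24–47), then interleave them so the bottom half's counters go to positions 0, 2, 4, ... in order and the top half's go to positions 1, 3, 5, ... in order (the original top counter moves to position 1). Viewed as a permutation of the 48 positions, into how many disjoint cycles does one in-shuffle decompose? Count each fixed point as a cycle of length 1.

Trace each unvisited position around until it returns:
(0 1 3 7 15 31 ... len 21) (2 5 11 23 47 46 ... len 21) (6 13 27) (20 41 34)
4 cycles in total.

4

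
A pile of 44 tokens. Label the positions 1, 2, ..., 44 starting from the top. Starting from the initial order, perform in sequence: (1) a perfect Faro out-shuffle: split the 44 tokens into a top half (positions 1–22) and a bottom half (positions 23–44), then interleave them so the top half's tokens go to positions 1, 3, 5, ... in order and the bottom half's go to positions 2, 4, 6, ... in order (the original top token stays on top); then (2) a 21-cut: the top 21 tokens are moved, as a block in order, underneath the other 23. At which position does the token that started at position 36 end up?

7

Track the token from position 36 forward through each operation:
  after op 1 (out-shuffle): 36 → 28
  after op 2 (cut 21): 28 → 7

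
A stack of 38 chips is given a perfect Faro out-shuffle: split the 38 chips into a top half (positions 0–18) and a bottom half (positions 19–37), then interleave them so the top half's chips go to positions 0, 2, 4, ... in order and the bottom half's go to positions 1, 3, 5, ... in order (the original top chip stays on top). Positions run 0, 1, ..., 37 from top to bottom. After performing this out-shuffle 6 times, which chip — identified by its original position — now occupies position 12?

21

Work backwards from position 12, undoing one out-shuffle at a time:
12 ← 6 ← 3 ← 20 ← 10 ← 5 ← 21
So the chip now at position 12 started at position 21.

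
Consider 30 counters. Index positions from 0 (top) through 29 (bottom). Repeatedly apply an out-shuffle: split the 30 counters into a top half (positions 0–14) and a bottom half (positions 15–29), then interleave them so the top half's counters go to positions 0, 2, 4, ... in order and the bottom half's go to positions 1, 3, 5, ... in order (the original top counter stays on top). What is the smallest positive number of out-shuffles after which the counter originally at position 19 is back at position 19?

28

Follow position 19 under repeated out-shuffles:
19 → 9 → 18 → 7 → 14 → 28 → 27 → 25 → ... → 19 (length 28)
It first returns after 28 out-shuffles.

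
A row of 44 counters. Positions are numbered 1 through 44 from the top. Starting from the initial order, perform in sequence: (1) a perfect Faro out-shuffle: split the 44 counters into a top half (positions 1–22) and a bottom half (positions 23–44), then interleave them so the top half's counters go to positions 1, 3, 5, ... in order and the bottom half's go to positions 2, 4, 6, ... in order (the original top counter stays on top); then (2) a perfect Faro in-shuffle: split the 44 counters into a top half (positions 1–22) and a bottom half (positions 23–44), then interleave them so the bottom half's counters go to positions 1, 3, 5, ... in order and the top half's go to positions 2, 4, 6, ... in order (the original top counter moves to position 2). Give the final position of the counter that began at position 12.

1

Track the counter from position 12 forward through each operation:
  after op 1 (out-shuffle): 12 → 23
  after op 2 (in-shuffle): 23 → 1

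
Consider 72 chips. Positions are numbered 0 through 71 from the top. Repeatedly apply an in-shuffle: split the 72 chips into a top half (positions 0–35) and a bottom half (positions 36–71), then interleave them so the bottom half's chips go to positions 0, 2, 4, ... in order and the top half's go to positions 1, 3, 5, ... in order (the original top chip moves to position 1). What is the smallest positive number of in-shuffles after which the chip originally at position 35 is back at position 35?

Follow position 35 under repeated in-shuffles:
35 → 71 → 70 → 68 → 64 → 56 → 40 → 8 → 17 → 35
It first returns after 9 in-shuffles.

9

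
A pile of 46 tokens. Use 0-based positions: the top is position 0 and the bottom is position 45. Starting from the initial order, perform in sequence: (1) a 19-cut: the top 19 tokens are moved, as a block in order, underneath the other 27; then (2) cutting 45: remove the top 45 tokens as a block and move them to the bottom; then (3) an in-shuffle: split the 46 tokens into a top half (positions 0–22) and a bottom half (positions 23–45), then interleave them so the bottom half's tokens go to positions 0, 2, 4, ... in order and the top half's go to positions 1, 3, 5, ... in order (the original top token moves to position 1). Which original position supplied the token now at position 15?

Undo the operations in reverse order, starting from position 15:
  undo op 3 (in-shuffle, from top half): 15 ← 7
  undo op 2 (cut 45): 7 ← 6
  undo op 1 (cut 19): 6 ← 25
So the token at position 15 came from original position 25.

25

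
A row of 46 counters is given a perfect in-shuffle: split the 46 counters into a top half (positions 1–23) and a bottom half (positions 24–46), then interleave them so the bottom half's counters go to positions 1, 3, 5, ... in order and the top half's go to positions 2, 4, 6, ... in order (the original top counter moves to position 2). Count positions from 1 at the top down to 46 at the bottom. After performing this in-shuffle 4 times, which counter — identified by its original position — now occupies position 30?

Work backwards from position 30, undoing one in-shuffle at a time:
30 ← 15 ← 31 ← 39 ← 43
So the counter now at position 30 started at position 43.

43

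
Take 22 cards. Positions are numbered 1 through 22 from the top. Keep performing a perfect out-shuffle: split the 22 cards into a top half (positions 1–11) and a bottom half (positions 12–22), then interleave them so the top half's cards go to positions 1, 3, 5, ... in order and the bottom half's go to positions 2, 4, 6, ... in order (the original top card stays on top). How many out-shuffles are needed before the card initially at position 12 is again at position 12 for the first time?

Follow position 12 under repeated out-shuffles:
12 → 2 → 3 → 5 → 9 → 17 → 12
It first returns after 6 out-shuffles.

6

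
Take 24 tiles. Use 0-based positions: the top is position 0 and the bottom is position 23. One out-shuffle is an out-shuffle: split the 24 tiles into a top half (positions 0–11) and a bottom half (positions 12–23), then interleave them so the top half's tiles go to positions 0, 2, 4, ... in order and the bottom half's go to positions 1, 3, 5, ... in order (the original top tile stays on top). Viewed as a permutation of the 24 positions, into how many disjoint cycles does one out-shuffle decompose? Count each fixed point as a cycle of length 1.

Trace each unvisited position around until it returns:
(0) (1 2 4 8 16 9 ... len 11) (5 10 20 17 11 22 ... len 11) (23)
4 cycles in total.

4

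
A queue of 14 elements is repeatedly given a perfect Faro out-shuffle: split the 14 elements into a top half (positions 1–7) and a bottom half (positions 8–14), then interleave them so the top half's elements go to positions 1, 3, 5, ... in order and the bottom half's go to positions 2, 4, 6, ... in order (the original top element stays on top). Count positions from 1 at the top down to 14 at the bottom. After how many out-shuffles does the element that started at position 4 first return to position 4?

Follow position 4 under repeated out-shuffles:
4 → 7 → 13 → 12 → 10 → 6 → 11 → 8 → 2 → 3 → 5 → 9 → 4
It first returns after 12 out-shuffles.

12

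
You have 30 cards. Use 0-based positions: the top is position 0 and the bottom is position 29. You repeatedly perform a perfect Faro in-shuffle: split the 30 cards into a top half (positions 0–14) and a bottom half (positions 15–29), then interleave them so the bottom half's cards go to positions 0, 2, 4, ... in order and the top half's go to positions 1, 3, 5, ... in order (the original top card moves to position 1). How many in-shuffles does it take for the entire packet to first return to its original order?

5

The in-shuffle permutes the 30 positions with cycle lengths [5, 5, 5, 5, 5, 5].
Every card is home exactly when every cycle has completed a whole number of laps, i.e. after lcm(5) = 5 in-shuffles.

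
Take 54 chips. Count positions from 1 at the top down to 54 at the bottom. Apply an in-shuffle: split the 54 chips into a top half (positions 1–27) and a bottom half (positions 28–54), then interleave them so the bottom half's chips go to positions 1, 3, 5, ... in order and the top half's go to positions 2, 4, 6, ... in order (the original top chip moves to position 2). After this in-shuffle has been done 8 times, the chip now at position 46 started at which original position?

Work backwards from position 46, undoing one in-shuffle at a time:
46 ← 23 ← 39 ← 47 ← 51 ← 53 ← 54 ← 27 ← 41
So the chip now at position 46 started at position 41.

41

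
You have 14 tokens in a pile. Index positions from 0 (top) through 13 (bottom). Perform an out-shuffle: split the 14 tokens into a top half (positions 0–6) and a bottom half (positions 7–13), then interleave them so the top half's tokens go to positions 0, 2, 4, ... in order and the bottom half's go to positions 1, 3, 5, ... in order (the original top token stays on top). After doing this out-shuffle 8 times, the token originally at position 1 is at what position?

Track the token's position through each out-shuffle:
1 → 2 → 4 → 8 → 3 → 6 → 12 → 11 → 9

9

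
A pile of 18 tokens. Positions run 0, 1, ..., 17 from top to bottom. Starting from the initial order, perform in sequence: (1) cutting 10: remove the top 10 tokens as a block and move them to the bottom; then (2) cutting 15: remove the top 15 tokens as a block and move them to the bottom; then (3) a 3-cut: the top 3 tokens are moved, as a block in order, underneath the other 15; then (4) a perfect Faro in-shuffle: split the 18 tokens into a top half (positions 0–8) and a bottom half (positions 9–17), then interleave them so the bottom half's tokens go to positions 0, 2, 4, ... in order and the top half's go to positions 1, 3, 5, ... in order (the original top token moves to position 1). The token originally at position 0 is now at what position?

Track the token from position 0 forward through each operation:
  after op 1 (cut 10): 0 → 8
  after op 2 (cut 15): 8 → 11
  after op 3 (cut 3): 11 → 8
  after op 4 (in-shuffle): 8 → 17

17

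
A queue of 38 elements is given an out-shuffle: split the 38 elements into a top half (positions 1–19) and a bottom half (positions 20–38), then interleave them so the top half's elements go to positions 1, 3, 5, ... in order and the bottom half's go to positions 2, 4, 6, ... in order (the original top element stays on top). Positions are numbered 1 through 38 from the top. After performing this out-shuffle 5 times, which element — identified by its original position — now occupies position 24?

26

Work backwards from position 24, undoing one out-shuffle at a time:
24 ← 31 ← 16 ← 27 ← 14 ← 26
So the element now at position 24 started at position 26.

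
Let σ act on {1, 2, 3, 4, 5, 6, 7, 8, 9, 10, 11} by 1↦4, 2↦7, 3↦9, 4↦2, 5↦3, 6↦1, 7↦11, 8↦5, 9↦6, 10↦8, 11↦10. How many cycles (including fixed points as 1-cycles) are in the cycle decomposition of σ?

Cycle decomposition: (1 4 2 7 11 10 8 5 3 9 6).
1 cycle.

1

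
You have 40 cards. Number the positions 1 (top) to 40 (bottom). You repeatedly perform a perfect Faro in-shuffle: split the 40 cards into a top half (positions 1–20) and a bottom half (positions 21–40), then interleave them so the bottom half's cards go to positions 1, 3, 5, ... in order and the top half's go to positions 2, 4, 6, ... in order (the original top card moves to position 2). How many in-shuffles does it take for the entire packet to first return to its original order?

20

The in-shuffle permutes the 40 positions with cycle lengths [20, 20].
Every card is home exactly when every cycle has completed a whole number of laps, i.e. after lcm(20) = 20 in-shuffles.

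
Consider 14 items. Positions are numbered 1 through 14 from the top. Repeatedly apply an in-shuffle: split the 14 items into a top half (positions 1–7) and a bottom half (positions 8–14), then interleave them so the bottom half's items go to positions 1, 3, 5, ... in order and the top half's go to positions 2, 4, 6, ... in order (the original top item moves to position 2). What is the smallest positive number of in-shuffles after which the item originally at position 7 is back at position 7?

4

Follow position 7 under repeated in-shuffles:
7 → 14 → 13 → 11 → 7
It first returns after 4 in-shuffles.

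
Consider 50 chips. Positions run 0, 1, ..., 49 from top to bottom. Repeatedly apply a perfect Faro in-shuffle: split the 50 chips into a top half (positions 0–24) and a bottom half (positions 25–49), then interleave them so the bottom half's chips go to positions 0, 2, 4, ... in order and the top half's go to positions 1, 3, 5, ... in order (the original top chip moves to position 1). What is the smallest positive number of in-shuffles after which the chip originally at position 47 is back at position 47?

Follow position 47 under repeated in-shuffles:
47 → 44 → 38 → 26 → 2 → 5 → 11 → 23 → 47
It first returns after 8 in-shuffles.

8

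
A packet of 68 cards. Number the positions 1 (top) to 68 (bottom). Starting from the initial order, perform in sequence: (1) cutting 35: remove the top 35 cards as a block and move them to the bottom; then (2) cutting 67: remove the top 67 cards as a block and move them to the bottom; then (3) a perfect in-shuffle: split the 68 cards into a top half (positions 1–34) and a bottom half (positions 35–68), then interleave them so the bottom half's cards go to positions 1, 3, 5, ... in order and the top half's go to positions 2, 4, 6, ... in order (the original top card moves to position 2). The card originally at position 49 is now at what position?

Track the card from position 49 forward through each operation:
  after op 1 (cut 35): 49 → 14
  after op 2 (cut 67): 14 → 15
  after op 3 (in-shuffle): 15 → 30

30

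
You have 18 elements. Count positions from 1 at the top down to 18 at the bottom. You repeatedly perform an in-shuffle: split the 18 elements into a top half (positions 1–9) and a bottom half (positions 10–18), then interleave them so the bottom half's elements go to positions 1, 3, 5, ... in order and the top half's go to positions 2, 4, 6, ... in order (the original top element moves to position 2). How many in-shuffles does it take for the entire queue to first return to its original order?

The in-shuffle permutes the 18 positions with cycle lengths [18].
Every element is home exactly when every cycle has completed a whole number of laps, i.e. after lcm(18) = 18 in-shuffles.

18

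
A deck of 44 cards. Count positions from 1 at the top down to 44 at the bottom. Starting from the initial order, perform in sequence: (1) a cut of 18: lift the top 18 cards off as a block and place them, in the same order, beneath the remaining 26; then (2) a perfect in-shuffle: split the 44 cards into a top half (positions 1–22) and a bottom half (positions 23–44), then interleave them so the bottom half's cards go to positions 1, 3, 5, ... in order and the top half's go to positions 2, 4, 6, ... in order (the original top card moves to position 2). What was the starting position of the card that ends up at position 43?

18

Undo the operations in reverse order, starting from position 43:
  undo op 2 (in-shuffle, from bottom half): 43 ← 44
  undo op 1 (cut 18): 44 ← 18
So the card at position 43 came from original position 18.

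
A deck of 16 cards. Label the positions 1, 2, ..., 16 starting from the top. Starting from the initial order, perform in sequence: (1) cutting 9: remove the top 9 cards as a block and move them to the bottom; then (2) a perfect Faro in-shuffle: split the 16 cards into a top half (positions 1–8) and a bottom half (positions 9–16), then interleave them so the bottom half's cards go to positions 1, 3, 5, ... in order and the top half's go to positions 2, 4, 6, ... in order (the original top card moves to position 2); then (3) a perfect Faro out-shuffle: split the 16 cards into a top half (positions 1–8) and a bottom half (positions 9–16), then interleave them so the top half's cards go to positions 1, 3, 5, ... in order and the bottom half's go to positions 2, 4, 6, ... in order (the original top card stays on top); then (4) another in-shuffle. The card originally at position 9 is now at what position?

Track the card from position 9 forward through each operation:
  after op 1 (cut 9): 9 → 16
  after op 2 (in-shuffle): 16 → 15
  after op 3 (out-shuffle): 15 → 14
  after op 4 (in-shuffle): 14 → 11

11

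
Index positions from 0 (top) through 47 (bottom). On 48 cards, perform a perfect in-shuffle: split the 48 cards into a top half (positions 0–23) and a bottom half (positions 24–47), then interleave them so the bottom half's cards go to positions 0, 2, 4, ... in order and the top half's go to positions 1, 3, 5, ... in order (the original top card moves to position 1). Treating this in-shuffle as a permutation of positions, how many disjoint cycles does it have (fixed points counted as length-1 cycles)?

Trace each unvisited position around until it returns:
(0 1 3 7 15 31 ... len 21) (2 5 11 23 47 46 ... len 21) (6 13 27) (20 41 34)
4 cycles in total.

4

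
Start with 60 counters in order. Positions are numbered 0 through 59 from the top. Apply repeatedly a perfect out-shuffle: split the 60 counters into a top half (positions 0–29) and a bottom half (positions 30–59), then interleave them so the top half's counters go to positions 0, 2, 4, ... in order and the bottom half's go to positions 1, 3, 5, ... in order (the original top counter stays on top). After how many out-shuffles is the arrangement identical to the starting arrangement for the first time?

58

The out-shuffle permutes the 60 positions with cycle lengths [1, 1, 58].
Every counter is home exactly when every cycle has completed a whole number of laps, i.e. after lcm(1, 58) = 58 out-shuffles.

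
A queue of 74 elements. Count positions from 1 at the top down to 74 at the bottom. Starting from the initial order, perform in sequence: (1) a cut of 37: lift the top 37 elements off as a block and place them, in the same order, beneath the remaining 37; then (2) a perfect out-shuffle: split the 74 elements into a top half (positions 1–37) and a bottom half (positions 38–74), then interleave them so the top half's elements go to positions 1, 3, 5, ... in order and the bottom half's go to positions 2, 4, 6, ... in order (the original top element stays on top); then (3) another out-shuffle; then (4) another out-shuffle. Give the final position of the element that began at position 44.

49

Track the element from position 44 forward through each operation:
  after op 1 (cut 37): 44 → 7
  after op 2 (out-shuffle): 7 → 13
  after op 3 (out-shuffle): 13 → 25
  after op 4 (out-shuffle): 25 → 49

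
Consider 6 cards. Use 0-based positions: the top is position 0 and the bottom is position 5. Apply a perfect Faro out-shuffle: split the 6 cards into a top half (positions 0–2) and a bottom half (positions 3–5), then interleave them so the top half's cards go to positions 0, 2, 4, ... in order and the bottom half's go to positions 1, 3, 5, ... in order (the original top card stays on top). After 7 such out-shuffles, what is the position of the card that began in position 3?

Track the card's position through each out-shuffle:
3 → 1 → 2 → 4 → 3 → 1 → 2 → 4

4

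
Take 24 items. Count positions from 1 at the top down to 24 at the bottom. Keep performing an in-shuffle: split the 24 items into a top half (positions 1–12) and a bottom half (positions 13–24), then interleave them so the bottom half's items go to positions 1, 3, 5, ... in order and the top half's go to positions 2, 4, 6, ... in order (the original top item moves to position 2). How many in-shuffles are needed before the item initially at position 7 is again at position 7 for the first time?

Follow position 7 under repeated in-shuffles:
7 → 14 → 3 → 6 → 12 → 24 → 23 → 21 → 17 → 9 → 18 → 11 → 22 → 19 → 13 → 1 → 2 → 4 → 8 → 16 → 7
It first returns after 20 in-shuffles.

20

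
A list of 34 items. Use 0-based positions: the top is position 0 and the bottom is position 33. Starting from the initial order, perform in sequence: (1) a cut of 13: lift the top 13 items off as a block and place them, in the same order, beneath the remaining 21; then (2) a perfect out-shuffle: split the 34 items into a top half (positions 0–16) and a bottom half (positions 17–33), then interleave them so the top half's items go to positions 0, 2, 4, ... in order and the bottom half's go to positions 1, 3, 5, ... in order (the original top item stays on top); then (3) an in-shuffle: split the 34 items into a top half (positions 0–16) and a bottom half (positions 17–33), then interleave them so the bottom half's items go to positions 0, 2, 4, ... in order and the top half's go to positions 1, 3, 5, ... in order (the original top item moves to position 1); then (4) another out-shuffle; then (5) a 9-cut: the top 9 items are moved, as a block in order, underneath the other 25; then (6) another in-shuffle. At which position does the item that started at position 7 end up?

31

Track the item from position 7 forward through each operation:
  after op 1 (cut 13): 7 → 28
  after op 2 (out-shuffle): 28 → 23
  after op 3 (in-shuffle): 23 → 12
  after op 4 (out-shuffle): 12 → 24
  after op 5 (cut 9): 24 → 15
  after op 6 (in-shuffle): 15 → 31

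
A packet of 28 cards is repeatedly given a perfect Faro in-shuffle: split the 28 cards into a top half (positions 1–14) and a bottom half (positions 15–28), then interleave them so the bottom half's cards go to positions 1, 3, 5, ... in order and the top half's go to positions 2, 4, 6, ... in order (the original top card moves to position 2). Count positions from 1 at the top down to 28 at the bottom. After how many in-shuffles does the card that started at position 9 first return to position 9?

Follow position 9 under repeated in-shuffles:
9 → 18 → 7 → 14 → 28 → 27 → 25 → 21 → ... → 9 (length 28)
It first returns after 28 in-shuffles.

28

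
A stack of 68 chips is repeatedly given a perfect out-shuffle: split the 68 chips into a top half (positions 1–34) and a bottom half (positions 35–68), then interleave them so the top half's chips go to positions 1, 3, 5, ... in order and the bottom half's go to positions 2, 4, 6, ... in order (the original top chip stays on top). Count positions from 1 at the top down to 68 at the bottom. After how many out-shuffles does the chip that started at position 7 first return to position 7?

Follow position 7 under repeated out-shuffles:
7 → 13 → 25 → 49 → 30 → 59 → 50 → 32 → ... → 7 (length 66)
It first returns after 66 out-shuffles.

66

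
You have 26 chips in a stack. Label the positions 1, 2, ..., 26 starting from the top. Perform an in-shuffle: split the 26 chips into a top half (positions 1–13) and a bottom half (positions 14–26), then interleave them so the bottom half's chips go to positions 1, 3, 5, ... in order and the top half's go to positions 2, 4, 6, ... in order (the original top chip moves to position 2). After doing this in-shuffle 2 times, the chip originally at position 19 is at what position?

22

Track the chip's position through each in-shuffle:
19 → 11 → 22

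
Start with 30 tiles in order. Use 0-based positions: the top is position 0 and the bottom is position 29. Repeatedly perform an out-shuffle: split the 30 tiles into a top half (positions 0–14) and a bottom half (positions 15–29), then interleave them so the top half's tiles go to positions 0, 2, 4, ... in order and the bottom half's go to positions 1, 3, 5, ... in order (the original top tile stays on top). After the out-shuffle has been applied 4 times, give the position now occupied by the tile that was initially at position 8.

12

Track the tile's position through each out-shuffle:
8 → 16 → 3 → 6 → 12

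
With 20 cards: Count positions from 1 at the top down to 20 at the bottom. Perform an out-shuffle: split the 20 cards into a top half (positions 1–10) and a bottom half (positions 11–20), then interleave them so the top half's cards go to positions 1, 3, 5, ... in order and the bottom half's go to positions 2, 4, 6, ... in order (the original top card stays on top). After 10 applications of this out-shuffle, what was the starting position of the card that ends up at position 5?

Work backwards from position 5, undoing one out-shuffle at a time:
5 ← 3 ← 2 ← 11 ← 6 ← 13 ← 7 ← 4 ← 12 ← 16 ← 18
So the card now at position 5 started at position 18.

18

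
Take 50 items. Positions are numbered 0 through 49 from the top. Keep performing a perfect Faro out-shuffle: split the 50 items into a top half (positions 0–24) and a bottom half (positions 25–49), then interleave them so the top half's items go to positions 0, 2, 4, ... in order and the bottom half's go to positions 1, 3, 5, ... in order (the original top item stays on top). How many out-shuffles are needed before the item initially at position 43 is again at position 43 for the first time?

Follow position 43 under repeated out-shuffles:
43 → 37 → 25 → 1 → 2 → 4 → 8 → 16 → ... → 43 (length 21)
It first returns after 21 out-shuffles.

21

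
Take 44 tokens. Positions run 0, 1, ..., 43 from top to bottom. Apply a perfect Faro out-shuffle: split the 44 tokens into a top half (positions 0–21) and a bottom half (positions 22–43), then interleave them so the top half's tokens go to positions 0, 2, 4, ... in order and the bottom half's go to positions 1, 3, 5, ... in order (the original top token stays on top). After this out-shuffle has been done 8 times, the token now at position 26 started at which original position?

Work backwards from position 26, undoing one out-shuffle at a time:
26 ← 13 ← 28 ← 14 ← 7 ← 25 ← 34 ← 17 ← 30
So the token now at position 26 started at position 30.

30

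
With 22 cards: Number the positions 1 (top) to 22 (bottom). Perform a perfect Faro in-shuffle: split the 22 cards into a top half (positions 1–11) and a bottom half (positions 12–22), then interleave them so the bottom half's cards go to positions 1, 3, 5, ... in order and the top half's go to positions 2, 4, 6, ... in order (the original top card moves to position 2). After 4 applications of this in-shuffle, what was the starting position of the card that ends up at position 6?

9

Work backwards from position 6, undoing one in-shuffle at a time:
6 ← 3 ← 13 ← 18 ← 9
So the card now at position 6 started at position 9.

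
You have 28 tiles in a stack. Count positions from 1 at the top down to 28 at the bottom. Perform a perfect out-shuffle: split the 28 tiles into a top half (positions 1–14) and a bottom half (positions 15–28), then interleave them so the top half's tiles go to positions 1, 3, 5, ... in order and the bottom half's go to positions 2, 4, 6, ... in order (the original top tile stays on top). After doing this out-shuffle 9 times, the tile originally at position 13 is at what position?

Track the tile's position through each out-shuffle:
13 → 25 → 22 → 16 → 4 → 7 → 13 → 25 → 22 → 16

16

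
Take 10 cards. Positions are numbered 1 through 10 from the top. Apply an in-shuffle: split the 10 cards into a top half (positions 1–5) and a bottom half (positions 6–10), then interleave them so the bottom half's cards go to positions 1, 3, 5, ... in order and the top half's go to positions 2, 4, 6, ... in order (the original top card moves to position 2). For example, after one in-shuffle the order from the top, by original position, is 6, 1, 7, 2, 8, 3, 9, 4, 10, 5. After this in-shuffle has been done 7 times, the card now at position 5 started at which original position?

7

Work backwards from position 5, undoing one in-shuffle at a time:
5 ← 8 ← 4 ← 2 ← 1 ← 6 ← 3 ← 7
So the card now at position 5 started at position 7.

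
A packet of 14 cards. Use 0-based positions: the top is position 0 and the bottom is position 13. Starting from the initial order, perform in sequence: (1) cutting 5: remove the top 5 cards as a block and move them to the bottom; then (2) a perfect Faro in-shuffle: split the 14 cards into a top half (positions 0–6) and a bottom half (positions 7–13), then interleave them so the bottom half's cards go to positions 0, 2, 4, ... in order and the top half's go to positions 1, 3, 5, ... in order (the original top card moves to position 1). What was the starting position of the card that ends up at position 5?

Undo the operations in reverse order, starting from position 5:
  undo op 2 (in-shuffle, from top half): 5 ← 2
  undo op 1 (cut 5): 2 ← 7
So the card at position 5 came from original position 7.

7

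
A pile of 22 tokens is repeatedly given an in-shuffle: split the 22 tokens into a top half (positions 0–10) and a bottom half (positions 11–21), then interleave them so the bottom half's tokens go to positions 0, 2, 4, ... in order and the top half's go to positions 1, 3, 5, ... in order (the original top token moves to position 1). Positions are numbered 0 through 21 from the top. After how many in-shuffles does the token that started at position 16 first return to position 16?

11

Follow position 16 under repeated in-shuffles:
16 → 10 → 21 → 20 → 18 → 14 → 6 → 13 → 4 → 9 → 19 → 16
It first returns after 11 in-shuffles.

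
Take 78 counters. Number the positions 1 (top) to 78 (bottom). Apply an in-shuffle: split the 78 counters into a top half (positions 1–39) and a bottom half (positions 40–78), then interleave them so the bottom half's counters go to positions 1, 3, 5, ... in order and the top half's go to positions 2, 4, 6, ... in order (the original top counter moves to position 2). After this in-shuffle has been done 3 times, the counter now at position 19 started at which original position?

32

Work backwards from position 19, undoing one in-shuffle at a time:
19 ← 49 ← 64 ← 32
So the counter now at position 19 started at position 32.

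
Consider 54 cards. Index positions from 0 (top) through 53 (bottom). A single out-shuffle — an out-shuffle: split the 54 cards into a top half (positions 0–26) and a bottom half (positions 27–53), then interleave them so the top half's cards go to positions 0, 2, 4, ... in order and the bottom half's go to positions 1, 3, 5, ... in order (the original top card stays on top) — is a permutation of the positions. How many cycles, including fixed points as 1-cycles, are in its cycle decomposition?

Trace each unvisited position around until it returns:
(0) (1 2 4 8 16 32 ... len 52) (53)
3 cycles in total.

3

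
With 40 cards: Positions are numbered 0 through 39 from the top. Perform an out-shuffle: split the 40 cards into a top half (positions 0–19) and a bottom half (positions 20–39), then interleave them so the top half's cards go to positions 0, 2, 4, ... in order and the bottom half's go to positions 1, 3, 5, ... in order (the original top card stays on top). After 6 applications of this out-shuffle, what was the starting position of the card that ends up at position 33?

Work backwards from position 33, undoing one out-shuffle at a time:
33 ← 36 ← 18 ← 9 ← 24 ← 12 ← 6
So the card now at position 33 started at position 6.

6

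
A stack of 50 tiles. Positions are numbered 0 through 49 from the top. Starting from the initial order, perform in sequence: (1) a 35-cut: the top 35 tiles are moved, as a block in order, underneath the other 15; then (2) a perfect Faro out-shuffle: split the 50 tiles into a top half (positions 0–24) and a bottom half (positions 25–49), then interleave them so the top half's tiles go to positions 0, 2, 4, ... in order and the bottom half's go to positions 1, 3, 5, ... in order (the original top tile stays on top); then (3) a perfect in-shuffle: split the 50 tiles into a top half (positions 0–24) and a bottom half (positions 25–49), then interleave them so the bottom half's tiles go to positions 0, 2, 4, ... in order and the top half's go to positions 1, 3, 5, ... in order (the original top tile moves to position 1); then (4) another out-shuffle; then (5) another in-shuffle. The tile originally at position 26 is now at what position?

Track the tile from position 26 forward through each operation:
  after op 1 (cut 35): 26 → 41
  after op 2 (out-shuffle): 41 → 33
  after op 3 (in-shuffle): 33 → 16
  after op 4 (out-shuffle): 16 → 32
  after op 5 (in-shuffle): 32 → 14

14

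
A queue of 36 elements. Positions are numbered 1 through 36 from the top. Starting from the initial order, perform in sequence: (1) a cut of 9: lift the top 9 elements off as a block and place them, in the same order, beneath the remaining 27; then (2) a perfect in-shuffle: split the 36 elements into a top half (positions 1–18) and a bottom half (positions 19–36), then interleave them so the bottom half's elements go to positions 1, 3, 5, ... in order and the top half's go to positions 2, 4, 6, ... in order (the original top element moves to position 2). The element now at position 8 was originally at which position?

13

Undo the operations in reverse order, starting from position 8:
  undo op 2 (in-shuffle, from top half): 8 ← 4
  undo op 1 (cut 9): 4 ← 13
So the element at position 8 came from original position 13.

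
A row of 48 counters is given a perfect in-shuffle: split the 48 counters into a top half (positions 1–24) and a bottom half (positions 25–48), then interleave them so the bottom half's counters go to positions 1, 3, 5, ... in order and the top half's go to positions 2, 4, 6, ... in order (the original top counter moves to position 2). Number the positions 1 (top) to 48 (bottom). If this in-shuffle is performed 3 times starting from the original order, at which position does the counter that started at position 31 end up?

3

Track the counter's position through each in-shuffle:
31 → 13 → 26 → 3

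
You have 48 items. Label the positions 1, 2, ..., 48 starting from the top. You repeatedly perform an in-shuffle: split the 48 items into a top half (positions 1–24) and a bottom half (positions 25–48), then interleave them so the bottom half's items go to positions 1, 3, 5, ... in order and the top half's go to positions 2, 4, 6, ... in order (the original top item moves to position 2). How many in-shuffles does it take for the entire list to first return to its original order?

The in-shuffle permutes the 48 positions with cycle lengths [3, 3, 21, 21].
Every item is home exactly when every cycle has completed a whole number of laps, i.e. after lcm(3, 21) = 21 in-shuffles.

21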